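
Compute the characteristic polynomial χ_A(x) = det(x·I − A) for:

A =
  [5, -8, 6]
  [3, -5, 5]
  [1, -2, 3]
x^3 - 3*x^2 + 3*x - 1

Expanding det(x·I − A) (e.g. by cofactor expansion or by noting that A is similar to its Jordan form J, which has the same characteristic polynomial as A) gives
  χ_A(x) = x^3 - 3*x^2 + 3*x - 1
which factors as (x - 1)^3. The eigenvalues (with algebraic multiplicities) are λ = 1 with multiplicity 3.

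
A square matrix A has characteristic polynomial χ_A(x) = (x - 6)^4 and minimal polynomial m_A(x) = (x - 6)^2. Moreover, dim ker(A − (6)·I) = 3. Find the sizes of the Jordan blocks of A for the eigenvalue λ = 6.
Block sizes for λ = 6: [2, 1, 1]

Step 1 — from the characteristic polynomial, algebraic multiplicity of λ = 6 is 4. From dim ker(A − (6)·I) = 3, there are exactly 3 Jordan blocks for λ = 6.
Step 2 — from the minimal polynomial, the factor (x − 6)^2 tells us the largest block for λ = 6 has size 2.
Step 3 — with total size 4, 3 blocks, and largest block 2, the block sizes (in nonincreasing order) are [2, 1, 1].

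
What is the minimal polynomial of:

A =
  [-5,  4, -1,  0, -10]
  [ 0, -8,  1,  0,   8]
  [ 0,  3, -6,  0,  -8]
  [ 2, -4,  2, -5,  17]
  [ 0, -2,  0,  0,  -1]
x^3 + 15*x^2 + 75*x + 125

The characteristic polynomial is χ_A(x) = (x + 5)^5, so the eigenvalues are known. The minimal polynomial is
  m_A(x) = Π_λ (x − λ)^{k_λ}
where k_λ is the size of the *largest* Jordan block for λ (equivalently, the smallest k with (A − λI)^k v = 0 for every generalised eigenvector v of λ).

  λ = -5: largest Jordan block has size 3, contributing (x + 5)^3

So m_A(x) = (x + 5)^3 = x^3 + 15*x^2 + 75*x + 125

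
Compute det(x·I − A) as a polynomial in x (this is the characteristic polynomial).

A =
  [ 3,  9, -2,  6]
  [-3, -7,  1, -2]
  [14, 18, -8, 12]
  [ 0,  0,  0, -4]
x^4 + 16*x^3 + 96*x^2 + 256*x + 256

Expanding det(x·I − A) (e.g. by cofactor expansion or by noting that A is similar to its Jordan form J, which has the same characteristic polynomial as A) gives
  χ_A(x) = x^4 + 16*x^3 + 96*x^2 + 256*x + 256
which factors as (x + 4)^4. The eigenvalues (with algebraic multiplicities) are λ = -4 with multiplicity 4.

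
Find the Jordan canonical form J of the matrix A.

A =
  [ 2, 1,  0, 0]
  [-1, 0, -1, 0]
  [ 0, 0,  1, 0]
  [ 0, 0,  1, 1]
J_3(1) ⊕ J_1(1)

The characteristic polynomial is
  det(x·I − A) = x^4 - 4*x^3 + 6*x^2 - 4*x + 1 = (x - 1)^4

Eigenvalues and multiplicities (the geometric multiplicity of λ is n − rank(A − λI), which equals the number of Jordan blocks for λ):
  λ = 1: algebraic multiplicity = 4, geometric multiplicity = 2

Determining the block sizes for each eigenvalue:
  λ = 1: with am = 4 and gm = 2, the partition is not yet determined (e.g. several partitions of 4 into 2 parts exist). Let N = A − (1)·I. Computing rank(N^1) = 2, rank(N^2) = 1, rank(N^3) = 0; the number of blocks of size ≥ j is rank(N^{j−1}) − rank(N^j), giving [2, 1, 1]. So we have 1 block(s) of size 3, 1 block(s) of size 1 → block sizes [3, 1]

Assembling the blocks gives a Jordan form
J =
  [1, 1, 0, 0]
  [0, 1, 1, 0]
  [0, 0, 1, 0]
  [0, 0, 0, 1]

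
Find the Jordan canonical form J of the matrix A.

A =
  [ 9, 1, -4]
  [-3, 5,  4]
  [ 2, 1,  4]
J_3(6)

The characteristic polynomial is
  det(x·I − A) = x^3 - 18*x^2 + 108*x - 216 = (x - 6)^3

Eigenvalues and multiplicities (the geometric multiplicity of λ is n − rank(A − λI), which equals the number of Jordan blocks for λ):
  λ = 6: algebraic multiplicity = 3, geometric multiplicity = 1

Determining the block sizes for each eigenvalue:
  λ = 6: one block (gm = 1), so the single block has size am = 3 → block sizes [3]

Assembling the blocks gives a Jordan form
J =
  [6, 1, 0]
  [0, 6, 1]
  [0, 0, 6]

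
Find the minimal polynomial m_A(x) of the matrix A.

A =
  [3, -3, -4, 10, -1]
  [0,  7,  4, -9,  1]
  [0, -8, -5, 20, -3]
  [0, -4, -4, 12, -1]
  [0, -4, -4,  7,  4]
x^5 - 21*x^4 + 174*x^3 - 710*x^2 + 1425*x - 1125

The characteristic polynomial is χ_A(x) = (x - 5)^3*(x - 3)^2, so the eigenvalues are known. The minimal polynomial is
  m_A(x) = Π_λ (x − λ)^{k_λ}
where k_λ is the size of the *largest* Jordan block for λ (equivalently, the smallest k with (A − λI)^k v = 0 for every generalised eigenvector v of λ).

  λ = 3: largest Jordan block has size 2, contributing (x − 3)^2
  λ = 5: largest Jordan block has size 3, contributing (x − 5)^3

So m_A(x) = (x - 5)^3*(x - 3)^2 = x^5 - 21*x^4 + 174*x^3 - 710*x^2 + 1425*x - 1125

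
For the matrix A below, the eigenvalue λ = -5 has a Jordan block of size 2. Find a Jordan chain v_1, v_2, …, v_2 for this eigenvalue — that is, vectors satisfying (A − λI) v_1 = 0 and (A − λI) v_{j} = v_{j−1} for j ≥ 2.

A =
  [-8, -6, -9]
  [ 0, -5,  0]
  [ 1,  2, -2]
A Jordan chain for λ = -5 of length 2:
v_1 = (-3, 0, 1)ᵀ
v_2 = (1, 0, 0)ᵀ

Let N = A − (-5)·I. We want v_2 with N^2 v_2 = 0 but N^1 v_2 ≠ 0; then v_{j-1} := N · v_j for j = 2, …, 2.

Pick v_2 = (1, 0, 0)ᵀ.
Then v_1 = N · v_2 = (-3, 0, 1)ᵀ.

Sanity check: (A − (-5)·I) v_1 = (0, 0, 0)ᵀ = 0. ✓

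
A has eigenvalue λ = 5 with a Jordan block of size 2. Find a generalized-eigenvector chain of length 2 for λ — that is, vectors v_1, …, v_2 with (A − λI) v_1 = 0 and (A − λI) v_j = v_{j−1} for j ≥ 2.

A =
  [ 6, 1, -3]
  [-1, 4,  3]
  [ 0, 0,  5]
A Jordan chain for λ = 5 of length 2:
v_1 = (1, -1, 0)ᵀ
v_2 = (1, 0, 0)ᵀ

Let N = A − (5)·I. We want v_2 with N^2 v_2 = 0 but N^1 v_2 ≠ 0; then v_{j-1} := N · v_j for j = 2, …, 2.

Pick v_2 = (1, 0, 0)ᵀ.
Then v_1 = N · v_2 = (1, -1, 0)ᵀ.

Sanity check: (A − (5)·I) v_1 = (0, 0, 0)ᵀ = 0. ✓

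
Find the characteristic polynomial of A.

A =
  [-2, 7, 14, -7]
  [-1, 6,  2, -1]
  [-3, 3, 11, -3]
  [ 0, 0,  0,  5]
x^4 - 20*x^3 + 150*x^2 - 500*x + 625

Expanding det(x·I − A) (e.g. by cofactor expansion or by noting that A is similar to its Jordan form J, which has the same characteristic polynomial as A) gives
  χ_A(x) = x^4 - 20*x^3 + 150*x^2 - 500*x + 625
which factors as (x - 5)^4. The eigenvalues (with algebraic multiplicities) are λ = 5 with multiplicity 4.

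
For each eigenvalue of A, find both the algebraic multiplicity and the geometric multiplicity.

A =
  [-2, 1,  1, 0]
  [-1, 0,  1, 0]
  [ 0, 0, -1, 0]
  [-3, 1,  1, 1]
λ = -1: alg = 3, geom = 2; λ = 1: alg = 1, geom = 1

Step 1 — factor the characteristic polynomial to read off the algebraic multiplicities:
  χ_A(x) = (x - 1)*(x + 1)^3

Step 2 — compute geometric multiplicities via the rank-nullity identity g(λ) = n − rank(A − λI):
  rank(A − (-1)·I) = 2, so dim ker(A − (-1)·I) = n − 2 = 2
  rank(A − (1)·I) = 3, so dim ker(A − (1)·I) = n − 3 = 1

Summary:
  λ = -1: algebraic multiplicity = 3, geometric multiplicity = 2
  λ = 1: algebraic multiplicity = 1, geometric multiplicity = 1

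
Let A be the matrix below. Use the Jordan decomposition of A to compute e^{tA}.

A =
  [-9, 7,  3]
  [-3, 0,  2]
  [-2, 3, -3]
e^{tA} =
  [-t^2*exp(-4*t) - 5*t*exp(-4*t) + exp(-4*t), t^2*exp(-4*t) + 7*t*exp(-4*t), t^2*exp(-4*t) + 3*t*exp(-4*t)]
  [-t^2*exp(-4*t)/2 - 3*t*exp(-4*t), t^2*exp(-4*t)/2 + 4*t*exp(-4*t) + exp(-4*t), t^2*exp(-4*t)/2 + 2*t*exp(-4*t)]
  [-t^2*exp(-4*t)/2 - 2*t*exp(-4*t), t^2*exp(-4*t)/2 + 3*t*exp(-4*t), t^2*exp(-4*t)/2 + t*exp(-4*t) + exp(-4*t)]

Strategy: write A = P · J · P⁻¹ where J is a Jordan canonical form, so e^{tA} = P · e^{tJ} · P⁻¹, and e^{tJ} can be computed block-by-block.

A has Jordan form
J =
  [-4,  1,  0]
  [ 0, -4,  1]
  [ 0,  0, -4]
(up to reordering of blocks).

Per-block formulas:
  For a 3×3 Jordan block J_3(-4): exp(t · J_3(-4)) = e^(-4t)·(I + t·N + (t^2/2)·N^2), where N is the 3×3 nilpotent shift.

After assembling e^{tJ} and conjugating by P, we get:

e^{tA} =
  [-t^2*exp(-4*t) - 5*t*exp(-4*t) + exp(-4*t), t^2*exp(-4*t) + 7*t*exp(-4*t), t^2*exp(-4*t) + 3*t*exp(-4*t)]
  [-t^2*exp(-4*t)/2 - 3*t*exp(-4*t), t^2*exp(-4*t)/2 + 4*t*exp(-4*t) + exp(-4*t), t^2*exp(-4*t)/2 + 2*t*exp(-4*t)]
  [-t^2*exp(-4*t)/2 - 2*t*exp(-4*t), t^2*exp(-4*t)/2 + 3*t*exp(-4*t), t^2*exp(-4*t)/2 + t*exp(-4*t) + exp(-4*t)]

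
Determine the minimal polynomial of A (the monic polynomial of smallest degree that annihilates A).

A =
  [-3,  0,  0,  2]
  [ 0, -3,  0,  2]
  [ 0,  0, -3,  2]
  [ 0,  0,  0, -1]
x^2 + 4*x + 3

The characteristic polynomial is χ_A(x) = (x + 1)*(x + 3)^3, so the eigenvalues are known. The minimal polynomial is
  m_A(x) = Π_λ (x − λ)^{k_λ}
where k_λ is the size of the *largest* Jordan block for λ (equivalently, the smallest k with (A − λI)^k v = 0 for every generalised eigenvector v of λ).

  λ = -3: largest Jordan block has size 1, contributing (x + 3)
  λ = -1: largest Jordan block has size 1, contributing (x + 1)

So m_A(x) = (x + 1)*(x + 3) = x^2 + 4*x + 3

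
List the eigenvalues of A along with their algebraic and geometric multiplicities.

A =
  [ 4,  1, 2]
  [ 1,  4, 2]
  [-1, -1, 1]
λ = 3: alg = 3, geom = 2

Step 1 — factor the characteristic polynomial to read off the algebraic multiplicities:
  χ_A(x) = (x - 3)^3

Step 2 — compute geometric multiplicities via the rank-nullity identity g(λ) = n − rank(A − λI):
  rank(A − (3)·I) = 1, so dim ker(A − (3)·I) = n − 1 = 2

Summary:
  λ = 3: algebraic multiplicity = 3, geometric multiplicity = 2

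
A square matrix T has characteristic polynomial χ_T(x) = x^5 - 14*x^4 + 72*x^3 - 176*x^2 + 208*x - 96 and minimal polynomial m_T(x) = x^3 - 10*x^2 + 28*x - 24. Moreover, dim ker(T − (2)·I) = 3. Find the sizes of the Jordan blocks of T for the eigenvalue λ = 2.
Block sizes for λ = 2: [2, 1, 1]

Step 1 — from the characteristic polynomial, algebraic multiplicity of λ = 2 is 4. From dim ker(T − (2)·I) = 3, there are exactly 3 Jordan blocks for λ = 2.
Step 2 — from the minimal polynomial, the factor (x − 2)^2 tells us the largest block for λ = 2 has size 2.
Step 3 — with total size 4, 3 blocks, and largest block 2, the block sizes (in nonincreasing order) are [2, 1, 1].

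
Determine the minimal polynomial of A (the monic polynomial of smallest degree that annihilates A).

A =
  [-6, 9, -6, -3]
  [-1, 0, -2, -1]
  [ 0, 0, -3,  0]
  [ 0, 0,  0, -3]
x^2 + 6*x + 9

The characteristic polynomial is χ_A(x) = (x + 3)^4, so the eigenvalues are known. The minimal polynomial is
  m_A(x) = Π_λ (x − λ)^{k_λ}
where k_λ is the size of the *largest* Jordan block for λ (equivalently, the smallest k with (A − λI)^k v = 0 for every generalised eigenvector v of λ).

  λ = -3: largest Jordan block has size 2, contributing (x + 3)^2

So m_A(x) = (x + 3)^2 = x^2 + 6*x + 9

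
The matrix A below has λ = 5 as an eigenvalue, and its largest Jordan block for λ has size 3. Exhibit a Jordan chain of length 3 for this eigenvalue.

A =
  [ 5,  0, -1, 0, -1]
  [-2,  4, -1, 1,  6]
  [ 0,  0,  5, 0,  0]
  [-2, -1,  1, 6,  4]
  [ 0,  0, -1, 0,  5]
A Jordan chain for λ = 5 of length 3:
v_1 = (1, -2, 0, 0, 0)ᵀ
v_2 = (-1, -1, 0, 1, -1)ᵀ
v_3 = (0, 0, 1, 0, 0)ᵀ

Let N = A − (5)·I. We want v_3 with N^3 v_3 = 0 but N^2 v_3 ≠ 0; then v_{j-1} := N · v_j for j = 3, …, 2.

Pick v_3 = (0, 0, 1, 0, 0)ᵀ.
Then v_2 = N · v_3 = (-1, -1, 0, 1, -1)ᵀ.
Then v_1 = N · v_2 = (1, -2, 0, 0, 0)ᵀ.

Sanity check: (A − (5)·I) v_1 = (0, 0, 0, 0, 0)ᵀ = 0. ✓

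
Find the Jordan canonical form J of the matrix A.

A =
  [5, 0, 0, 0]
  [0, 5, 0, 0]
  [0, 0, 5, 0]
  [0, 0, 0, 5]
J_1(5) ⊕ J_1(5) ⊕ J_1(5) ⊕ J_1(5)

The characteristic polynomial is
  det(x·I − A) = x^4 - 20*x^3 + 150*x^2 - 500*x + 625 = (x - 5)^4

Eigenvalues and multiplicities (the geometric multiplicity of λ is n − rank(A − λI), which equals the number of Jordan blocks for λ):
  λ = 5: algebraic multiplicity = 4, geometric multiplicity = 4

Determining the block sizes for each eigenvalue:
  λ = 5: gm = am = 4, so every block has size 1 → block sizes [1, 1, 1, 1]

Assembling the blocks gives a Jordan form
J =
  [5, 0, 0, 0]
  [0, 5, 0, 0]
  [0, 0, 5, 0]
  [0, 0, 0, 5]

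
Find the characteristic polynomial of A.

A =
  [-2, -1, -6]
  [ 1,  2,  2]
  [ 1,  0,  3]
x^3 - 3*x^2 + 3*x - 1

Expanding det(x·I − A) (e.g. by cofactor expansion or by noting that A is similar to its Jordan form J, which has the same characteristic polynomial as A) gives
  χ_A(x) = x^3 - 3*x^2 + 3*x - 1
which factors as (x - 1)^3. The eigenvalues (with algebraic multiplicities) are λ = 1 with multiplicity 3.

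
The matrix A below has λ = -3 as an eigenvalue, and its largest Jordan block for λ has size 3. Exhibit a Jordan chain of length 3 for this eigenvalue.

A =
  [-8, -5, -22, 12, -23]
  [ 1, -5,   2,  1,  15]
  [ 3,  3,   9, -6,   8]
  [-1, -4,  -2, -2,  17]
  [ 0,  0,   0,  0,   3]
A Jordan chain for λ = -3 of length 3:
v_1 = (21, -3, -9, -9, 0)ᵀ
v_2 = (0, 3, 0, 3, 0)ᵀ
v_3 = (1, -1, 0, 0, 0)ᵀ

Let N = A − (-3)·I. We want v_3 with N^3 v_3 = 0 but N^2 v_3 ≠ 0; then v_{j-1} := N · v_j for j = 3, …, 2.

Pick v_3 = (1, -1, 0, 0, 0)ᵀ.
Then v_2 = N · v_3 = (0, 3, 0, 3, 0)ᵀ.
Then v_1 = N · v_2 = (21, -3, -9, -9, 0)ᵀ.

Sanity check: (A − (-3)·I) v_1 = (0, 0, 0, 0, 0)ᵀ = 0. ✓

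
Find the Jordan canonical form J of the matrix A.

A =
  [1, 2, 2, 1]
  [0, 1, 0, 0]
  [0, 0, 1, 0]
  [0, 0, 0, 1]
J_2(1) ⊕ J_1(1) ⊕ J_1(1)

The characteristic polynomial is
  det(x·I − A) = x^4 - 4*x^3 + 6*x^2 - 4*x + 1 = (x - 1)^4

Eigenvalues and multiplicities (the geometric multiplicity of λ is n − rank(A − λI), which equals the number of Jordan blocks for λ):
  λ = 1: algebraic multiplicity = 4, geometric multiplicity = 3

Determining the block sizes for each eigenvalue:
  λ = 1: 3 blocks summing to 4 forces exactly one block of size 2 and the rest size 1 → block sizes [2, 1, 1]

Assembling the blocks gives a Jordan form
J =
  [1, 1, 0, 0]
  [0, 1, 0, 0]
  [0, 0, 1, 0]
  [0, 0, 0, 1]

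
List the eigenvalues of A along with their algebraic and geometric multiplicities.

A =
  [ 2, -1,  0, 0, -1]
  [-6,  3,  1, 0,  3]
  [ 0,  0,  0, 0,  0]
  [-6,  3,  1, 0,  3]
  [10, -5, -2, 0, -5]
λ = 0: alg = 5, geom = 3

Step 1 — factor the characteristic polynomial to read off the algebraic multiplicities:
  χ_A(x) = x^5

Step 2 — compute geometric multiplicities via the rank-nullity identity g(λ) = n − rank(A − λI):
  rank(A − (0)·I) = 2, so dim ker(A − (0)·I) = n − 2 = 3

Summary:
  λ = 0: algebraic multiplicity = 5, geometric multiplicity = 3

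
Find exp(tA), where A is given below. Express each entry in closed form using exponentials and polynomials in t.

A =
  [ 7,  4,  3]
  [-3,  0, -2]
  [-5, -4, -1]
e^{tA} =
  [-t^2*exp(2*t) + 5*t*exp(2*t) + exp(2*t), 4*t*exp(2*t), -t^2*exp(2*t) + 3*t*exp(2*t)]
  [t^2*exp(2*t)/2 - 3*t*exp(2*t), -2*t*exp(2*t) + exp(2*t), t^2*exp(2*t)/2 - 2*t*exp(2*t)]
  [t^2*exp(2*t) - 5*t*exp(2*t), -4*t*exp(2*t), t^2*exp(2*t) - 3*t*exp(2*t) + exp(2*t)]

Strategy: write A = P · J · P⁻¹ where J is a Jordan canonical form, so e^{tA} = P · e^{tJ} · P⁻¹, and e^{tJ} can be computed block-by-block.

A has Jordan form
J =
  [2, 1, 0]
  [0, 2, 1]
  [0, 0, 2]
(up to reordering of blocks).

Per-block formulas:
  For a 3×3 Jordan block J_3(2): exp(t · J_3(2)) = e^(2t)·(I + t·N + (t^2/2)·N^2), where N is the 3×3 nilpotent shift.

After assembling e^{tJ} and conjugating by P, we get:

e^{tA} =
  [-t^2*exp(2*t) + 5*t*exp(2*t) + exp(2*t), 4*t*exp(2*t), -t^2*exp(2*t) + 3*t*exp(2*t)]
  [t^2*exp(2*t)/2 - 3*t*exp(2*t), -2*t*exp(2*t) + exp(2*t), t^2*exp(2*t)/2 - 2*t*exp(2*t)]
  [t^2*exp(2*t) - 5*t*exp(2*t), -4*t*exp(2*t), t^2*exp(2*t) - 3*t*exp(2*t) + exp(2*t)]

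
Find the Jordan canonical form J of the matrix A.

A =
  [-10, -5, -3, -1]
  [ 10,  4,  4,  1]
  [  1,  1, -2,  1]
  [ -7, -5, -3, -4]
J_3(-3) ⊕ J_1(-3)

The characteristic polynomial is
  det(x·I − A) = x^4 + 12*x^3 + 54*x^2 + 108*x + 81 = (x + 3)^4

Eigenvalues and multiplicities (the geometric multiplicity of λ is n − rank(A − λI), which equals the number of Jordan blocks for λ):
  λ = -3: algebraic multiplicity = 4, geometric multiplicity = 2

Determining the block sizes for each eigenvalue:
  λ = -3: with am = 4 and gm = 2, the partition is not yet determined (e.g. several partitions of 4 into 2 parts exist). Let N = A − (-3)·I. Computing rank(N^1) = 2, rank(N^2) = 1, rank(N^3) = 0; the number of blocks of size ≥ j is rank(N^{j−1}) − rank(N^j), giving [2, 1, 1]. So we have 1 block(s) of size 3, 1 block(s) of size 1 → block sizes [3, 1]

Assembling the blocks gives a Jordan form
J =
  [-3,  1,  0,  0]
  [ 0, -3,  1,  0]
  [ 0,  0, -3,  0]
  [ 0,  0,  0, -3]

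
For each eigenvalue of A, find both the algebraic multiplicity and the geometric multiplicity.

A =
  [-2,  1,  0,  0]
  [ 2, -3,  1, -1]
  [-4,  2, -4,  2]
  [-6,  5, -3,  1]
λ = -2: alg = 4, geom = 2

Step 1 — factor the characteristic polynomial to read off the algebraic multiplicities:
  χ_A(x) = (x + 2)^4

Step 2 — compute geometric multiplicities via the rank-nullity identity g(λ) = n − rank(A − λI):
  rank(A − (-2)·I) = 2, so dim ker(A − (-2)·I) = n − 2 = 2

Summary:
  λ = -2: algebraic multiplicity = 4, geometric multiplicity = 2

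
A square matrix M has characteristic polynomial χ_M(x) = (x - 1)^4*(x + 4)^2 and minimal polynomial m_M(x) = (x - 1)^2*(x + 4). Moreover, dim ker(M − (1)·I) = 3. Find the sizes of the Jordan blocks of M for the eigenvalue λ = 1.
Block sizes for λ = 1: [2, 1, 1]

Step 1 — from the characteristic polynomial, algebraic multiplicity of λ = 1 is 4. From dim ker(M − (1)·I) = 3, there are exactly 3 Jordan blocks for λ = 1.
Step 2 — from the minimal polynomial, the factor (x − 1)^2 tells us the largest block for λ = 1 has size 2.
Step 3 — with total size 4, 3 blocks, and largest block 2, the block sizes (in nonincreasing order) are [2, 1, 1].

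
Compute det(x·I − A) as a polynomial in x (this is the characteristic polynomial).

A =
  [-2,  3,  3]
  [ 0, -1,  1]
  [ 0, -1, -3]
x^3 + 6*x^2 + 12*x + 8

Expanding det(x·I − A) (e.g. by cofactor expansion or by noting that A is similar to its Jordan form J, which has the same characteristic polynomial as A) gives
  χ_A(x) = x^3 + 6*x^2 + 12*x + 8
which factors as (x + 2)^3. The eigenvalues (with algebraic multiplicities) are λ = -2 with multiplicity 3.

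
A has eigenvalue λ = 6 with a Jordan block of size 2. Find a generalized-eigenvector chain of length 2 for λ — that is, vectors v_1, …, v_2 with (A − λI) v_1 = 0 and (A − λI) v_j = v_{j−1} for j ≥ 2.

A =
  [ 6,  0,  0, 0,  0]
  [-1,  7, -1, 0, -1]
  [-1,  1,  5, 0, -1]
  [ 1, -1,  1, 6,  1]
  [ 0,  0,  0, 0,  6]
A Jordan chain for λ = 6 of length 2:
v_1 = (0, -1, -1, 1, 0)ᵀ
v_2 = (1, 0, 0, 0, 0)ᵀ

Let N = A − (6)·I. We want v_2 with N^2 v_2 = 0 but N^1 v_2 ≠ 0; then v_{j-1} := N · v_j for j = 2, …, 2.

Pick v_2 = (1, 0, 0, 0, 0)ᵀ.
Then v_1 = N · v_2 = (0, -1, -1, 1, 0)ᵀ.

Sanity check: (A − (6)·I) v_1 = (0, 0, 0, 0, 0)ᵀ = 0. ✓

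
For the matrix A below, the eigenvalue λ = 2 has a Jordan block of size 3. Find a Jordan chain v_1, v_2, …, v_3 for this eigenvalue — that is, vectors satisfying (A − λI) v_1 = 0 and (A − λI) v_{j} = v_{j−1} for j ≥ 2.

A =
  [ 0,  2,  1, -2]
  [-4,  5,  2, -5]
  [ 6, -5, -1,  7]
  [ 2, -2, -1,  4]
A Jordan chain for λ = 2 of length 3:
v_1 = (-2, -2, 4, 2)ᵀ
v_2 = (-2, -4, 6, 2)ᵀ
v_3 = (1, 0, 0, 0)ᵀ

Let N = A − (2)·I. We want v_3 with N^3 v_3 = 0 but N^2 v_3 ≠ 0; then v_{j-1} := N · v_j for j = 3, …, 2.

Pick v_3 = (1, 0, 0, 0)ᵀ.
Then v_2 = N · v_3 = (-2, -4, 6, 2)ᵀ.
Then v_1 = N · v_2 = (-2, -2, 4, 2)ᵀ.

Sanity check: (A − (2)·I) v_1 = (0, 0, 0, 0)ᵀ = 0. ✓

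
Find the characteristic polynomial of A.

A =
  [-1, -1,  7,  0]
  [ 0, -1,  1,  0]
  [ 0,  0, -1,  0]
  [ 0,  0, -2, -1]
x^4 + 4*x^3 + 6*x^2 + 4*x + 1

Expanding det(x·I − A) (e.g. by cofactor expansion or by noting that A is similar to its Jordan form J, which has the same characteristic polynomial as A) gives
  χ_A(x) = x^4 + 4*x^3 + 6*x^2 + 4*x + 1
which factors as (x + 1)^4. The eigenvalues (with algebraic multiplicities) are λ = -1 with multiplicity 4.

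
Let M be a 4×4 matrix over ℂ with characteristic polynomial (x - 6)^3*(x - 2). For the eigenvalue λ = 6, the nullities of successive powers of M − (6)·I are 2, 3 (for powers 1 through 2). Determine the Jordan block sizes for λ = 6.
Block sizes for λ = 6: [2, 1]

From the dimensions of kernels of powers, the number of Jordan blocks of size at least j is d_j − d_{j−1} where d_j = dim ker(N^j) (with d_0 = 0). Computing the differences gives [2, 1].
The number of blocks of size exactly k is (#blocks of size ≥ k) − (#blocks of size ≥ k + 1), so the partition is: 1 block(s) of size 1, 1 block(s) of size 2.
In nonincreasing order the block sizes are [2, 1].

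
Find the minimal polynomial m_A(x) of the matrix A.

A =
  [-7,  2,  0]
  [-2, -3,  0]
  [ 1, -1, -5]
x^2 + 10*x + 25

The characteristic polynomial is χ_A(x) = (x + 5)^3, so the eigenvalues are known. The minimal polynomial is
  m_A(x) = Π_λ (x − λ)^{k_λ}
where k_λ is the size of the *largest* Jordan block for λ (equivalently, the smallest k with (A − λI)^k v = 0 for every generalised eigenvector v of λ).

  λ = -5: largest Jordan block has size 2, contributing (x + 5)^2

So m_A(x) = (x + 5)^2 = x^2 + 10*x + 25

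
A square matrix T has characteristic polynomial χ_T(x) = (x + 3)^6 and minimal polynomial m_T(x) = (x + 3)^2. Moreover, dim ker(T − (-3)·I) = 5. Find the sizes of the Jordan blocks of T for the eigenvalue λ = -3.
Block sizes for λ = -3: [2, 1, 1, 1, 1]

Step 1 — from the characteristic polynomial, algebraic multiplicity of λ = -3 is 6. From dim ker(T − (-3)·I) = 5, there are exactly 5 Jordan blocks for λ = -3.
Step 2 — from the minimal polynomial, the factor (x + 3)^2 tells us the largest block for λ = -3 has size 2.
Step 3 — with total size 6, 5 blocks, and largest block 2, the block sizes (in nonincreasing order) are [2, 1, 1, 1, 1].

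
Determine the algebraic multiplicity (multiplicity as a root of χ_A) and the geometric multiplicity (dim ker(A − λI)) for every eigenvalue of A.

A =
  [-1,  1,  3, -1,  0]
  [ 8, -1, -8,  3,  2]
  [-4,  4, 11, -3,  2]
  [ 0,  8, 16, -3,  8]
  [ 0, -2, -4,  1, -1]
λ = 1: alg = 5, geom = 3

Step 1 — factor the characteristic polynomial to read off the algebraic multiplicities:
  χ_A(x) = (x - 1)^5

Step 2 — compute geometric multiplicities via the rank-nullity identity g(λ) = n − rank(A − λI):
  rank(A − (1)·I) = 2, so dim ker(A − (1)·I) = n − 2 = 3

Summary:
  λ = 1: algebraic multiplicity = 5, geometric multiplicity = 3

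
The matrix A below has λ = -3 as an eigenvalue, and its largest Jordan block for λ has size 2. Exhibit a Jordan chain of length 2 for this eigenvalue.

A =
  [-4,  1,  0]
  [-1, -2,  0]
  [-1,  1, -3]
A Jordan chain for λ = -3 of length 2:
v_1 = (-1, -1, -1)ᵀ
v_2 = (1, 0, 0)ᵀ

Let N = A − (-3)·I. We want v_2 with N^2 v_2 = 0 but N^1 v_2 ≠ 0; then v_{j-1} := N · v_j for j = 2, …, 2.

Pick v_2 = (1, 0, 0)ᵀ.
Then v_1 = N · v_2 = (-1, -1, -1)ᵀ.

Sanity check: (A − (-3)·I) v_1 = (0, 0, 0)ᵀ = 0. ✓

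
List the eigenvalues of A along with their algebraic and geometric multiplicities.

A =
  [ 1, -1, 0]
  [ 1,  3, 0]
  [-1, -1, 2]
λ = 2: alg = 3, geom = 2

Step 1 — factor the characteristic polynomial to read off the algebraic multiplicities:
  χ_A(x) = (x - 2)^3

Step 2 — compute geometric multiplicities via the rank-nullity identity g(λ) = n − rank(A − λI):
  rank(A − (2)·I) = 1, so dim ker(A − (2)·I) = n − 1 = 2

Summary:
  λ = 2: algebraic multiplicity = 3, geometric multiplicity = 2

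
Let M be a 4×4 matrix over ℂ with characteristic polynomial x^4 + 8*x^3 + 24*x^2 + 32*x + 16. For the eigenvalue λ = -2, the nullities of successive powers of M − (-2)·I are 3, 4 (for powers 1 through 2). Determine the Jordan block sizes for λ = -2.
Block sizes for λ = -2: [2, 1, 1]

From the dimensions of kernels of powers, the number of Jordan blocks of size at least j is d_j − d_{j−1} where d_j = dim ker(N^j) (with d_0 = 0). Computing the differences gives [3, 1].
The number of blocks of size exactly k is (#blocks of size ≥ k) − (#blocks of size ≥ k + 1), so the partition is: 2 block(s) of size 1, 1 block(s) of size 2.
In nonincreasing order the block sizes are [2, 1, 1].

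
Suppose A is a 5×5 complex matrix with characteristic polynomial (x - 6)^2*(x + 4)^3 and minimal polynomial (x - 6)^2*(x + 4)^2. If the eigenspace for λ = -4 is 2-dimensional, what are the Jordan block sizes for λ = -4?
Block sizes for λ = -4: [2, 1]

Step 1 — from the characteristic polynomial, algebraic multiplicity of λ = -4 is 3. From dim ker(A − (-4)·I) = 2, there are exactly 2 Jordan blocks for λ = -4.
Step 2 — from the minimal polynomial, the factor (x + 4)^2 tells us the largest block for λ = -4 has size 2.
Step 3 — with total size 3, 2 blocks, and largest block 2, the block sizes (in nonincreasing order) are [2, 1].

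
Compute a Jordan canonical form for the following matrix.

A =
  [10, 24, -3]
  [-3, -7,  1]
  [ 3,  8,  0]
J_2(1) ⊕ J_1(1)

The characteristic polynomial is
  det(x·I − A) = x^3 - 3*x^2 + 3*x - 1 = (x - 1)^3

Eigenvalues and multiplicities (the geometric multiplicity of λ is n − rank(A − λI), which equals the number of Jordan blocks for λ):
  λ = 1: algebraic multiplicity = 3, geometric multiplicity = 2

Determining the block sizes for each eigenvalue:
  λ = 1: 2 blocks summing to 3 forces exactly one block of size 2 and the rest size 1 → block sizes [2, 1]

Assembling the blocks gives a Jordan form
J =
  [1, 1, 0]
  [0, 1, 0]
  [0, 0, 1]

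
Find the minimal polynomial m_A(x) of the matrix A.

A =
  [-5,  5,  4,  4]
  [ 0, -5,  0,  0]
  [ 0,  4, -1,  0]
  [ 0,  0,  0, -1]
x^3 + 11*x^2 + 35*x + 25

The characteristic polynomial is χ_A(x) = (x + 1)^2*(x + 5)^2, so the eigenvalues are known. The minimal polynomial is
  m_A(x) = Π_λ (x − λ)^{k_λ}
where k_λ is the size of the *largest* Jordan block for λ (equivalently, the smallest k with (A − λI)^k v = 0 for every generalised eigenvector v of λ).

  λ = -5: largest Jordan block has size 2, contributing (x + 5)^2
  λ = -1: largest Jordan block has size 1, contributing (x + 1)

So m_A(x) = (x + 1)*(x + 5)^2 = x^3 + 11*x^2 + 35*x + 25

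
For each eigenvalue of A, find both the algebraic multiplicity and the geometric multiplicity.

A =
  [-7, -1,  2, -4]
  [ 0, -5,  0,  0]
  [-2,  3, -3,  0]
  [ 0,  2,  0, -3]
λ = -5: alg = 3, geom = 2; λ = -3: alg = 1, geom = 1

Step 1 — factor the characteristic polynomial to read off the algebraic multiplicities:
  χ_A(x) = (x + 3)*(x + 5)^3

Step 2 — compute geometric multiplicities via the rank-nullity identity g(λ) = n − rank(A − λI):
  rank(A − (-5)·I) = 2, so dim ker(A − (-5)·I) = n − 2 = 2
  rank(A − (-3)·I) = 3, so dim ker(A − (-3)·I) = n − 3 = 1

Summary:
  λ = -5: algebraic multiplicity = 3, geometric multiplicity = 2
  λ = -3: algebraic multiplicity = 1, geometric multiplicity = 1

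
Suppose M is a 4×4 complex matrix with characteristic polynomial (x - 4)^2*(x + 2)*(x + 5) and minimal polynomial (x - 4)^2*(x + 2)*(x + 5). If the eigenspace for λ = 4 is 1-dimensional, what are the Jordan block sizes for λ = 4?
Block sizes for λ = 4: [2]

Step 1 — from the characteristic polynomial, algebraic multiplicity of λ = 4 is 2. From dim ker(M − (4)·I) = 1, there are exactly 1 Jordan blocks for λ = 4.
Step 2 — from the minimal polynomial, the factor (x − 4)^2 tells us the largest block for λ = 4 has size 2.
Step 3 — with total size 2, 1 blocks, and largest block 2, the block sizes (in nonincreasing order) are [2].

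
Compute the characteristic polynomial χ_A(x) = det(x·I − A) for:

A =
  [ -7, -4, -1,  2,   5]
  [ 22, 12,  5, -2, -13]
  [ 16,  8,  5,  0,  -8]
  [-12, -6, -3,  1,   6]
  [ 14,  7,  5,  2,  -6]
x^5 - 5*x^4 + 10*x^3 - 10*x^2 + 5*x - 1

Expanding det(x·I − A) (e.g. by cofactor expansion or by noting that A is similar to its Jordan form J, which has the same characteristic polynomial as A) gives
  χ_A(x) = x^5 - 5*x^4 + 10*x^3 - 10*x^2 + 5*x - 1
which factors as (x - 1)^5. The eigenvalues (with algebraic multiplicities) are λ = 1 with multiplicity 5.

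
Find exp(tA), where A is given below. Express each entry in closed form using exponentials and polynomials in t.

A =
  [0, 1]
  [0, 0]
e^{tA} =
  [1, t]
  [0, 1]

Strategy: write A = P · J · P⁻¹ where J is a Jordan canonical form, so e^{tA} = P · e^{tJ} · P⁻¹, and e^{tJ} can be computed block-by-block.

A has Jordan form
J =
  [0, 1]
  [0, 0]
(up to reordering of blocks).

Per-block formulas:
  For a 2×2 Jordan block J_2(0): exp(t · J_2(0)) = e^(0t)·(I + t·N), where N is the 2×2 nilpotent shift.

After assembling e^{tJ} and conjugating by P, we get:

e^{tA} =
  [1, t]
  [0, 1]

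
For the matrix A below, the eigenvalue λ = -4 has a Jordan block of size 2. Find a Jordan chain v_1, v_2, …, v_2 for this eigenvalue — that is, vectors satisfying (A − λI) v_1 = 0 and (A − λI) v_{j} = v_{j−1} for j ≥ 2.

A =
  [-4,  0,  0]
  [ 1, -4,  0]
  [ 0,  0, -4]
A Jordan chain for λ = -4 of length 2:
v_1 = (0, 1, 0)ᵀ
v_2 = (1, 0, 0)ᵀ

Let N = A − (-4)·I. We want v_2 with N^2 v_2 = 0 but N^1 v_2 ≠ 0; then v_{j-1} := N · v_j for j = 2, …, 2.

Pick v_2 = (1, 0, 0)ᵀ.
Then v_1 = N · v_2 = (0, 1, 0)ᵀ.

Sanity check: (A − (-4)·I) v_1 = (0, 0, 0)ᵀ = 0. ✓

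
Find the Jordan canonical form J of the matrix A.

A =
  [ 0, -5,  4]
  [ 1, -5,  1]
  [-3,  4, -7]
J_3(-4)

The characteristic polynomial is
  det(x·I − A) = x^3 + 12*x^2 + 48*x + 64 = (x + 4)^3

Eigenvalues and multiplicities (the geometric multiplicity of λ is n − rank(A − λI), which equals the number of Jordan blocks for λ):
  λ = -4: algebraic multiplicity = 3, geometric multiplicity = 1

Determining the block sizes for each eigenvalue:
  λ = -4: one block (gm = 1), so the single block has size am = 3 → block sizes [3]

Assembling the blocks gives a Jordan form
J =
  [-4,  1,  0]
  [ 0, -4,  1]
  [ 0,  0, -4]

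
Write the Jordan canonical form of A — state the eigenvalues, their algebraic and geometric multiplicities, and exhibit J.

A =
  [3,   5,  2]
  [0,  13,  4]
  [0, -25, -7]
J_2(3) ⊕ J_1(3)

The characteristic polynomial is
  det(x·I − A) = x^3 - 9*x^2 + 27*x - 27 = (x - 3)^3

Eigenvalues and multiplicities (the geometric multiplicity of λ is n − rank(A − λI), which equals the number of Jordan blocks for λ):
  λ = 3: algebraic multiplicity = 3, geometric multiplicity = 2

Determining the block sizes for each eigenvalue:
  λ = 3: 2 blocks summing to 3 forces exactly one block of size 2 and the rest size 1 → block sizes [2, 1]

Assembling the blocks gives a Jordan form
J =
  [3, 1, 0]
  [0, 3, 0]
  [0, 0, 3]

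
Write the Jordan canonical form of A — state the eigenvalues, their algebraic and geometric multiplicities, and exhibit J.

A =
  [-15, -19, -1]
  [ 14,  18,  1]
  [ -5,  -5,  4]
J_1(-1) ⊕ J_2(4)

The characteristic polynomial is
  det(x·I − A) = x^3 - 7*x^2 + 8*x + 16 = (x - 4)^2*(x + 1)

Eigenvalues and multiplicities (the geometric multiplicity of λ is n − rank(A − λI), which equals the number of Jordan blocks for λ):
  λ = -1: algebraic multiplicity = 1, geometric multiplicity = 1
  λ = 4: algebraic multiplicity = 2, geometric multiplicity = 1

Determining the block sizes for each eigenvalue:
  λ = -1: one block (gm = 1), so the single block has size am = 1 → block sizes [1]
  λ = 4: one block (gm = 1), so the single block has size am = 2 → block sizes [2]

Assembling the blocks gives a Jordan form
J =
  [-1, 0, 0]
  [ 0, 4, 1]
  [ 0, 0, 4]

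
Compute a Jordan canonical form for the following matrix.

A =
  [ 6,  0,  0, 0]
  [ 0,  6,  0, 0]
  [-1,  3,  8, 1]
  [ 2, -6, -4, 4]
J_2(6) ⊕ J_1(6) ⊕ J_1(6)

The characteristic polynomial is
  det(x·I − A) = x^4 - 24*x^3 + 216*x^2 - 864*x + 1296 = (x - 6)^4

Eigenvalues and multiplicities (the geometric multiplicity of λ is n − rank(A − λI), which equals the number of Jordan blocks for λ):
  λ = 6: algebraic multiplicity = 4, geometric multiplicity = 3

Determining the block sizes for each eigenvalue:
  λ = 6: 3 blocks summing to 4 forces exactly one block of size 2 and the rest size 1 → block sizes [2, 1, 1]

Assembling the blocks gives a Jordan form
J =
  [6, 1, 0, 0]
  [0, 6, 0, 0]
  [0, 0, 6, 0]
  [0, 0, 0, 6]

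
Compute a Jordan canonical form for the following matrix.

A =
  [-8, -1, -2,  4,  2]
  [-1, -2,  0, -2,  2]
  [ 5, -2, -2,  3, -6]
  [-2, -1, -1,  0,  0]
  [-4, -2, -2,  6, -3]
J_2(-3) ⊕ J_2(-3) ⊕ J_1(-3)

The characteristic polynomial is
  det(x·I − A) = x^5 + 15*x^4 + 90*x^3 + 270*x^2 + 405*x + 243 = (x + 3)^5

Eigenvalues and multiplicities (the geometric multiplicity of λ is n − rank(A − λI), which equals the number of Jordan blocks for λ):
  λ = -3: algebraic multiplicity = 5, geometric multiplicity = 3

Determining the block sizes for each eigenvalue:
  λ = -3: with am = 5 and gm = 3, the partition is not yet determined (e.g. several partitions of 5 into 3 parts exist). Let N = A − (-3)·I. Computing rank(N^1) = 2, rank(N^2) = 0; the number of blocks of size ≥ j is rank(N^{j−1}) − rank(N^j), giving [3, 2]. So we have 2 block(s) of size 2, 1 block(s) of size 1 → block sizes [2, 2, 1]

Assembling the blocks gives a Jordan form
J =
  [-3,  1,  0,  0,  0]
  [ 0, -3,  0,  0,  0]
  [ 0,  0, -3,  1,  0]
  [ 0,  0,  0, -3,  0]
  [ 0,  0,  0,  0, -3]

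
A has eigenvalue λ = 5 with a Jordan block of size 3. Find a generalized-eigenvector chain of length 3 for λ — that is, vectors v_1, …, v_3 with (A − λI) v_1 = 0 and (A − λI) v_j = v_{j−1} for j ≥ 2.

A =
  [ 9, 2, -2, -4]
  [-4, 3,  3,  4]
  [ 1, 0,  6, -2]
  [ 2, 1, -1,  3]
A Jordan chain for λ = 5 of length 3:
v_1 = (-2, 2, 0, -1)ᵀ
v_2 = (6, -7, 0, 3)ᵀ
v_3 = (1, 0, -1, 0)ᵀ

Let N = A − (5)·I. We want v_3 with N^3 v_3 = 0 but N^2 v_3 ≠ 0; then v_{j-1} := N · v_j for j = 3, …, 2.

Pick v_3 = (1, 0, -1, 0)ᵀ.
Then v_2 = N · v_3 = (6, -7, 0, 3)ᵀ.
Then v_1 = N · v_2 = (-2, 2, 0, -1)ᵀ.

Sanity check: (A − (5)·I) v_1 = (0, 0, 0, 0)ᵀ = 0. ✓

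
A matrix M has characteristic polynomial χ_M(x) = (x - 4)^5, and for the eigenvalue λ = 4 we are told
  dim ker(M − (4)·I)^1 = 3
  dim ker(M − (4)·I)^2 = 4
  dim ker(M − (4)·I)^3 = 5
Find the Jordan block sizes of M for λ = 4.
Block sizes for λ = 4: [3, 1, 1]

From the dimensions of kernels of powers, the number of Jordan blocks of size at least j is d_j − d_{j−1} where d_j = dim ker(N^j) (with d_0 = 0). Computing the differences gives [3, 1, 1].
The number of blocks of size exactly k is (#blocks of size ≥ k) − (#blocks of size ≥ k + 1), so the partition is: 2 block(s) of size 1, 1 block(s) of size 3.
In nonincreasing order the block sizes are [3, 1, 1].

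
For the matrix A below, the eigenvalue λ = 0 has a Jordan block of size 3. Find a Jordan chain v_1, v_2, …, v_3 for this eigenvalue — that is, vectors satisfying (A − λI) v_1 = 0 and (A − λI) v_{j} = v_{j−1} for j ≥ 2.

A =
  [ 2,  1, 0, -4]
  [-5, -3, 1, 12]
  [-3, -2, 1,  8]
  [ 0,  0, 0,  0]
A Jordan chain for λ = 0 of length 3:
v_1 = (-1, 2, 1, 0)ᵀ
v_2 = (2, -5, -3, 0)ᵀ
v_3 = (1, 0, 0, 0)ᵀ

Let N = A − (0)·I. We want v_3 with N^3 v_3 = 0 but N^2 v_3 ≠ 0; then v_{j-1} := N · v_j for j = 3, …, 2.

Pick v_3 = (1, 0, 0, 0)ᵀ.
Then v_2 = N · v_3 = (2, -5, -3, 0)ᵀ.
Then v_1 = N · v_2 = (-1, 2, 1, 0)ᵀ.

Sanity check: (A − (0)·I) v_1 = (0, 0, 0, 0)ᵀ = 0. ✓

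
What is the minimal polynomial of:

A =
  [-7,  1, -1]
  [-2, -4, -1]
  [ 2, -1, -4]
x^2 + 10*x + 25

The characteristic polynomial is χ_A(x) = (x + 5)^3, so the eigenvalues are known. The minimal polynomial is
  m_A(x) = Π_λ (x − λ)^{k_λ}
where k_λ is the size of the *largest* Jordan block for λ (equivalently, the smallest k with (A − λI)^k v = 0 for every generalised eigenvector v of λ).

  λ = -5: largest Jordan block has size 2, contributing (x + 5)^2

So m_A(x) = (x + 5)^2 = x^2 + 10*x + 25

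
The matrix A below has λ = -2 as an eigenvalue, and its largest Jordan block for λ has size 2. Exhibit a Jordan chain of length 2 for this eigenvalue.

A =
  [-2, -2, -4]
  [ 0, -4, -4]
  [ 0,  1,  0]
A Jordan chain for λ = -2 of length 2:
v_1 = (-2, -2, 1)ᵀ
v_2 = (0, 1, 0)ᵀ

Let N = A − (-2)·I. We want v_2 with N^2 v_2 = 0 but N^1 v_2 ≠ 0; then v_{j-1} := N · v_j for j = 2, …, 2.

Pick v_2 = (0, 1, 0)ᵀ.
Then v_1 = N · v_2 = (-2, -2, 1)ᵀ.

Sanity check: (A − (-2)·I) v_1 = (0, 0, 0)ᵀ = 0. ✓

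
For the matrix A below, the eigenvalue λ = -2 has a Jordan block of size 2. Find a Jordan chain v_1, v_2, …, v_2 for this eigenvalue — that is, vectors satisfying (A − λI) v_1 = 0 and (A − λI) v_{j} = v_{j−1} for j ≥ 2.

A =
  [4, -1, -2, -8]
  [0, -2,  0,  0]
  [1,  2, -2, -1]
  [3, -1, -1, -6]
A Jordan chain for λ = -2 of length 2:
v_1 = (1, 0, -1, 1)ᵀ
v_2 = (1, -1, 3, 0)ᵀ

Let N = A − (-2)·I. We want v_2 with N^2 v_2 = 0 but N^1 v_2 ≠ 0; then v_{j-1} := N · v_j for j = 2, …, 2.

Pick v_2 = (1, -1, 3, 0)ᵀ.
Then v_1 = N · v_2 = (1, 0, -1, 1)ᵀ.

Sanity check: (A − (-2)·I) v_1 = (0, 0, 0, 0)ᵀ = 0. ✓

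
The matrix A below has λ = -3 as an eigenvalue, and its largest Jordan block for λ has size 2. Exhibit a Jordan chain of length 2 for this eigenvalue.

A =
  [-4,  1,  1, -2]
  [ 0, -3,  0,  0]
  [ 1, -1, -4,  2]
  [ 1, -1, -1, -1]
A Jordan chain for λ = -3 of length 2:
v_1 = (-1, 0, 1, 1)ᵀ
v_2 = (1, 0, 0, 0)ᵀ

Let N = A − (-3)·I. We want v_2 with N^2 v_2 = 0 but N^1 v_2 ≠ 0; then v_{j-1} := N · v_j for j = 2, …, 2.

Pick v_2 = (1, 0, 0, 0)ᵀ.
Then v_1 = N · v_2 = (-1, 0, 1, 1)ᵀ.

Sanity check: (A − (-3)·I) v_1 = (0, 0, 0, 0)ᵀ = 0. ✓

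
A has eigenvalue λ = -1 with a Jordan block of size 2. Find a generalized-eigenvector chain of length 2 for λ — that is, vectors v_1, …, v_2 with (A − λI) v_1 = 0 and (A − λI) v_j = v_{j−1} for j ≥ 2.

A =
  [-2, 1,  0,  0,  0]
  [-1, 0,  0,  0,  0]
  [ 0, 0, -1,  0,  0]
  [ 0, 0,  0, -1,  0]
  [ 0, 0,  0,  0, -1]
A Jordan chain for λ = -1 of length 2:
v_1 = (-1, -1, 0, 0, 0)ᵀ
v_2 = (1, 0, 0, 0, 0)ᵀ

Let N = A − (-1)·I. We want v_2 with N^2 v_2 = 0 but N^1 v_2 ≠ 0; then v_{j-1} := N · v_j for j = 2, …, 2.

Pick v_2 = (1, 0, 0, 0, 0)ᵀ.
Then v_1 = N · v_2 = (-1, -1, 0, 0, 0)ᵀ.

Sanity check: (A − (-1)·I) v_1 = (0, 0, 0, 0, 0)ᵀ = 0. ✓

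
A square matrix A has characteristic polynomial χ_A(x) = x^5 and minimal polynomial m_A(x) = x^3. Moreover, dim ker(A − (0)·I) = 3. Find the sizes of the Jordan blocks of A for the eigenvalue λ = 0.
Block sizes for λ = 0: [3, 1, 1]

Step 1 — from the characteristic polynomial, algebraic multiplicity of λ = 0 is 5. From dim ker(A − (0)·I) = 3, there are exactly 3 Jordan blocks for λ = 0.
Step 2 — from the minimal polynomial, the factor (x − 0)^3 tells us the largest block for λ = 0 has size 3.
Step 3 — with total size 5, 3 blocks, and largest block 3, the block sizes (in nonincreasing order) are [3, 1, 1].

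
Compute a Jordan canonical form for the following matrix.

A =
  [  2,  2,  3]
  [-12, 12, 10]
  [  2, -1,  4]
J_3(6)

The characteristic polynomial is
  det(x·I − A) = x^3 - 18*x^2 + 108*x - 216 = (x - 6)^3

Eigenvalues and multiplicities (the geometric multiplicity of λ is n − rank(A − λI), which equals the number of Jordan blocks for λ):
  λ = 6: algebraic multiplicity = 3, geometric multiplicity = 1

Determining the block sizes for each eigenvalue:
  λ = 6: one block (gm = 1), so the single block has size am = 3 → block sizes [3]

Assembling the blocks gives a Jordan form
J =
  [6, 1, 0]
  [0, 6, 1]
  [0, 0, 6]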